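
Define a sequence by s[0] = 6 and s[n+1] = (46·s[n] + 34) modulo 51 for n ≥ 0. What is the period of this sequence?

s[0] = 6, s[1] = 4, s[2] = 14, s[3] = 15, s[4] = 10, s[5] = 35, s[6] = 12, s[7] = 25, s[8] = 11, s[9] = 30, s[10] = 37, s[11] = 2, s[12] = 24, s[13] = 16, s[14] = 5, s[15] = 9, s[16] = 40, s[17] = 38, s[18] = 48, s[19] = 49, s[20] = 44, s[21] = 18, s[22] = 46, s[23] = 8, s[24] = 45, s[25] = 13, s[26] = 20, s[27] = 36, s[28] = 7, s[29] = 50, s[30] = 39, s[31] = 43, s[32] = 23, s[33] = 21, s[34] = 31, s[35] = 32, s[36] = 27, s[37] = 1, s[38] = 29, s[39] = 42, s[40] = 28, s[41] = 47, s[42] = 3, s[43] = 19, s[44] = 41, s[45] = 33, s[46] = 22, s[47] = 26, s[48] = 6.
Since s[48] = s[0] = 6, the sequence is periodic with period 48.

48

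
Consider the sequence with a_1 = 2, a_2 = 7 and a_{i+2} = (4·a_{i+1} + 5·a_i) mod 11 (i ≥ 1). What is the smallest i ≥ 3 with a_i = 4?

8

We have a_1 = 2,  a_2 = 7,  a_3 = 5,  a_4 = 0,  a_5 = 3,  a_6 = 1,  a_7 = 8,  a_8 = 4,  a_9 = 1,  a_{10} = 2,  a_{11} = 2,  a_{12} = 7.
Since (a_{11}, a_{12}) = (a_1, a_2) = (2, 7) (two consecutive terms determine the rest), the sequence is periodic with period 10.
The value 4 first appears (with i ≥ 3) at a_8.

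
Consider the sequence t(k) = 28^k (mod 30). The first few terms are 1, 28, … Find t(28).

16

t(0) = 1,  t(1) = 28,  t(2) = 4,  t(3) = 22,  t(4) = 16,  t(5) = 28.
Since t(5) = t(1) = 28, the sequence is eventually periodic: after a pre-period of length 1 it cycles with period 4.
For k ≥ 1, t(k) depends only on (k - 1) mod 4. (28 - 1) mod 4 = 3, so t(28) = t(4) = 16.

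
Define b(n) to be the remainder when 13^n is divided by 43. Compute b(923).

10

Computing terms: b(1) = 13,  b(2) = 40,  b(3) = 4,  b(4) = 9,  b(5) = 31,  b(6) = 16,  b(7) = 36,  b(8) = 38,  b(9) = 21,  b(10) = 15,  b(11) = 23,  b(12) = 41,  b(13) = 17,  b(14) = 6,  b(15) = 35,  b(16) = 25,  b(17) = 24,  b(18) = 11,  b(19) = 14,  b(20) = 10,  b(21) = 1,  b(22) = 13.
The sequence repeats with period 21.
(923 - 1) mod 21 = 19, so b(923) = b(20) = 10.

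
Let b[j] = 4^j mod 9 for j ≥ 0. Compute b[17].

7

We have b[0] = 1; b[1] = 4; b[2] = 7; b[3] = 1.
The sequence repeats with period 3.
(17 - 0) mod 3 = 2, so b[17] = b[2] = 7.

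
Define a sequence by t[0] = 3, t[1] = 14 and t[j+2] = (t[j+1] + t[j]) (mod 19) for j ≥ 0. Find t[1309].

8

t[0] = 3, t[1] = 14, t[2] = 17, t[3] = 12, t[4] = 10, t[5] = 3, t[6] = 13, t[7] = 16, t[8] = 10, t[9] = 7, t[10] = 17, t[11] = 5, t[12] = 3, t[13] = 8, t[14] = 11, t[15] = 0, t[16] = 11, t[17] = 11, t[18] = 3, t[19] = 14.
The sequence repeats with period 18.
So t[1309] = t[0 + ((1309-0) mod 18)] = t[13] = 8.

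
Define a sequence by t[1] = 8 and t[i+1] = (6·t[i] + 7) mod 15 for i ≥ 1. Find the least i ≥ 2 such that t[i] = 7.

t[1] = 8, t[2] = 10, t[3] = 7, t[4] = 4, t[5] = 1, t[6] = 13, t[7] = 10.
Since t[7] = t[2] = 10, the sequence is eventually periodic: after a pre-period of length 1 it cycles with period 5.
The value 7 first appears (with i ≥ 2) at t[3].

3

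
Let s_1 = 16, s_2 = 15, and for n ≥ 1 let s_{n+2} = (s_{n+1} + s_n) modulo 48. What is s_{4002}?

s_1 = 16; s_2 = 15; s_3 = 31; s_4 = 46; s_5 = 29; s_6 = 27; s_7 = 8; s_8 = 35; s_9 = 43; s_{10} = 30; s_{11} = 25; s_{12} = 7; s_{13} = 32; s_{14} = 39; s_{15} = 23; s_{16} = 14; s_{17} = 37; s_{18} = 3; s_{19} = 40; s_{20} = 43; s_{21} = 35; s_{22} = 30; s_{23} = 17; s_{24} = 47; s_{25} = 16; s_{26} = 15.
Since (s_{25}, s_{26}) = (s_1, s_2) = (16, 15) (two consecutive terms determine the rest), the sequence is periodic with period 24.
(4002 - 1) mod 24 = 17, so s_{4002} = s_{18} = 3.

3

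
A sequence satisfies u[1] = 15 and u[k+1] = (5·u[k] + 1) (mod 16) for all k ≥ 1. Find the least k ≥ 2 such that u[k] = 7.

Listing terms: u[1] = 15, u[2] = 12, u[3] = 13, u[4] = 2, u[5] = 11, u[6] = 8, u[7] = 9, u[8] = 14, u[9] = 7, u[10] = 4, u[11] = 5, u[12] = 10, u[13] = 3, u[14] = 0, u[15] = 1, u[16] = 6, u[17] = 15.
The sequence repeats with period 16.
The value 7 first appears (with k ≥ 2) at u[9].

9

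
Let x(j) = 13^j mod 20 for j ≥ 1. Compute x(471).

We have x(1) = 13, x(2) = 9, x(3) = 17, x(4) = 1, x(5) = 13.
Since x(5) = x(1) = 13, the sequence is periodic with period 4.
So x(471) = x(1 + ((471-1) mod 4)) = x(3) = 17.

17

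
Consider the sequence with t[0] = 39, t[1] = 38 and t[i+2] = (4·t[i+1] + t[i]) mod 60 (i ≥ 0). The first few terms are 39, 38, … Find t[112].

t[0] = 39,  t[1] = 38,  t[2] = 11,  t[3] = 22,  t[4] = 39,  t[5] = 58,  t[6] = 31,  t[7] = 2,  t[8] = 39,  t[9] = 38.
The sequence repeats with period 8.
So t[112] = t[0 + ((112-0) mod 8)] = t[0] = 39.

39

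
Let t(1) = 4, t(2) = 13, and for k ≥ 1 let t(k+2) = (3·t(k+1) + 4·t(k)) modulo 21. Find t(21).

13

We have t(1) = 4; t(2) = 13; t(3) = 13; t(4) = 7; t(5) = 10; t(6) = 16; t(7) = 4; t(8) = 13.
The sequence repeats with period 6.
(21 - 1) mod 6 = 2, so t(21) = t(3) = 13.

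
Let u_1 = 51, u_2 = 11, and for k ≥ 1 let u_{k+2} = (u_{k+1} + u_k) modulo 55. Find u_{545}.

25

We have u_1 = 51; u_2 = 11; u_3 = 7; u_4 = 18; u_5 = 25; u_6 = 43; u_7 = 13; u_8 = 1; u_9 = 14; u_{10} = 15; u_{11} = 29; u_{12} = 44; u_{13} = 18; u_{14} = 7; u_{15} = 25; u_{16} = 32; u_{17} = 2; u_{18} = 34; u_{19} = 36; u_{20} = 15; u_{21} = 51; u_{22} = 11.
The sequence repeats with period 20.
So u_{545} = u_{1 + ((545-1) mod 20)} = u_5 = 25.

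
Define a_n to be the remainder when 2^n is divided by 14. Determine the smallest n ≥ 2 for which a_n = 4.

We have a_1 = 2; a_2 = 4; a_3 = 8; a_4 = 2.
The sequence repeats with period 3.
The value 4 first appears (with n ≥ 2) at a_2.

2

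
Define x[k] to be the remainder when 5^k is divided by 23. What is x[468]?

8

We have x[0] = 1,  x[1] = 5,  x[2] = 2,  x[3] = 10,  x[4] = 4,  x[5] = 20,  x[6] = 8,  x[7] = 17,  x[8] = 16,  x[9] = 11,  x[10] = 9,  x[11] = 22,  x[12] = 18,  x[13] = 21,  x[14] = 13,  x[15] = 19,  x[16] = 3,  x[17] = 15,  x[18] = 6,  x[19] = 7,  x[20] = 12,  x[21] = 14,  x[22] = 1.
Since x[22] = x[0] = 1, the sequence is periodic with period 22.
(468 - 0) mod 22 = 6, so x[468] = x[6] = 8.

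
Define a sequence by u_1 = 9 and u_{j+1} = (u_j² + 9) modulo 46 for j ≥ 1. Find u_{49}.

17

Computing terms: u_1 = 9,  u_2 = 44,  u_3 = 13,  u_4 = 40,  u_5 = 45,  u_6 = 10,  u_7 = 17,  u_8 = 22,  u_9 = 33,  u_{10} = 40.
Since u_{10} = u_4 = 40, the sequence is eventually periodic: after a pre-period of length 3 it cycles with period 6.
For j ≥ 4, u_j depends only on (j - 4) mod 6. (49 - 4) mod 6 = 3, so u_{49} = u_7 = 17.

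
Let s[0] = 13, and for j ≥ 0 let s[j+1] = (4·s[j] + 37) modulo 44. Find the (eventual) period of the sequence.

Listing terms: s[0] = 13, s[1] = 1, s[2] = 41, s[3] = 25, s[4] = 5, s[5] = 13.
The sequence repeats with period 5.

5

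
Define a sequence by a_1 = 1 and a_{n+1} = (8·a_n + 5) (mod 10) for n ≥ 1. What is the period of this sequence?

4

Computing terms: a_1 = 1,  a_2 = 3,  a_3 = 9,  a_4 = 7,  a_5 = 1.
Since a_5 = a_1 = 1, the sequence is periodic with period 4.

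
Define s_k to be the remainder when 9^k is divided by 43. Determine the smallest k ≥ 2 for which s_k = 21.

Listing terms: s_1 = 9, s_2 = 38, s_3 = 41, s_4 = 25, s_5 = 10, s_6 = 4, s_7 = 36, s_8 = 23, s_9 = 35, s_{10} = 14, s_{11} = 40, s_{12} = 16, s_{13} = 15, s_{14} = 6, s_{15} = 11, s_{16} = 13, s_{17} = 31, s_{18} = 21, s_{19} = 17, s_{20} = 24, s_{21} = 1, s_{22} = 9.
The sequence repeats with period 21.
The value 21 first appears (with k ≥ 2) at s_{18}.

18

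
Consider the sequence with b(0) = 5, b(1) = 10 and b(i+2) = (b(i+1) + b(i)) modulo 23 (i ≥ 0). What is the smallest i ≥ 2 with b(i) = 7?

10

We have b(0) = 5, b(1) = 10, b(2) = 15, b(3) = 2, b(4) = 17, b(5) = 19, b(6) = 13, b(7) = 9, b(8) = 22, b(9) = 8, b(10) = 7, b(11) = 15, b(12) = 22, b(13) = 14, b(14) = 13, b(15) = 4, b(16) = 17, b(17) = 21, b(18) = 15, b(19) = 13, b(20) = 5, b(21) = 18, b(22) = 0, b(23) = 18, b(24) = 18, b(25) = 13, b(26) = 8, b(27) = 21, b(28) = 6, b(29) = 4, b(30) = 10, b(31) = 14, b(32) = 1, b(33) = 15, b(34) = 16, b(35) = 8, b(36) = 1, b(37) = 9, b(38) = 10, b(39) = 19, b(40) = 6, b(41) = 2, b(42) = 8, b(43) = 10, b(44) = 18, b(45) = 5, b(46) = 0, b(47) = 5, b(48) = 5, b(49) = 10.
Since (b(48), b(49)) = (b(0), b(1)) = (5, 10) (two consecutive terms determine the rest), the sequence is periodic with period 48.
The value 7 first appears (with i ≥ 2) at b(10).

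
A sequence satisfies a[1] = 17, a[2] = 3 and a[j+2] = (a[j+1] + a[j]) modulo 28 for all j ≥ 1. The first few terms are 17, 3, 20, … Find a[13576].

7

Computing terms: a[1] = 17, a[2] = 3, a[3] = 20, a[4] = 23, a[5] = 15, a[6] = 10, a[7] = 25, a[8] = 7, a[9] = 4, a[10] = 11, a[11] = 15, a[12] = 26, a[13] = 13, a[14] = 11, a[15] = 24, a[16] = 7, a[17] = 3, a[18] = 10, a[19] = 13, a[20] = 23, a[21] = 8, a[22] = 3, a[23] = 11, a[24] = 14, a[25] = 25, a[26] = 11, a[27] = 8, a[28] = 19, a[29] = 27, a[30] = 18, a[31] = 17, a[32] = 7, a[33] = 24, a[34] = 3, a[35] = 27, a[36] = 2, a[37] = 1, a[38] = 3, a[39] = 4, a[40] = 7, a[41] = 11, a[42] = 18, a[43] = 1, a[44] = 19, a[45] = 20, a[46] = 11, a[47] = 3, a[48] = 14, a[49] = 17, a[50] = 3.
Since (a[49], a[50]) = (a[1], a[2]) = (17, 3) (two consecutive terms determine the rest), the sequence is periodic with period 48.
So a[13576] = a[1 + ((13576-1) mod 48)] = a[40] = 7.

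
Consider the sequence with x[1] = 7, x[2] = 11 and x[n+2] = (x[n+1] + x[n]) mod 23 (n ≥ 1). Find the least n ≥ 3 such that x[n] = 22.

13

x[1] = 7,  x[2] = 11,  x[3] = 18,  x[4] = 6,  x[5] = 1,  x[6] = 7,  x[7] = 8,  x[8] = 15,  x[9] = 0,  x[10] = 15,  x[11] = 15,  x[12] = 7,  x[13] = 22,  x[14] = 6,  x[15] = 5,  x[16] = 11,  x[17] = 16,  x[18] = 4,  x[19] = 20,  x[20] = 1,  x[21] = 21,  x[22] = 22,  x[23] = 20,  x[24] = 19,  x[25] = 16,  x[26] = 12,  x[27] = 5,  x[28] = 17,  x[29] = 22,  x[30] = 16,  x[31] = 15,  x[32] = 8,  x[33] = 0,  x[34] = 8,  x[35] = 8,  x[36] = 16,  x[37] = 1,  x[38] = 17,  x[39] = 18,  x[40] = 12,  x[41] = 7,  x[42] = 19,  x[43] = 3,  x[44] = 22,  x[45] = 2,  x[46] = 1,  x[47] = 3,  x[48] = 4,  x[49] = 7,  x[50] = 11.
Since (x[49], x[50]) = (x[1], x[2]) = (7, 11) (two consecutive terms determine the rest), the sequence is periodic with period 48.
The value 22 first appears (with n ≥ 3) at x[13].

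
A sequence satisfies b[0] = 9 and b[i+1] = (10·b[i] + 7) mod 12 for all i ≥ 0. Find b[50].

We have b[0] = 9, b[1] = 1, b[2] = 5, b[3] = 9.
The sequence repeats with period 3.
(50 - 0) mod 3 = 2, so b[50] = b[2] = 5.

5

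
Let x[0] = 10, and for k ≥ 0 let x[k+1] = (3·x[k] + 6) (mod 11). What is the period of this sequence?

5

Computing terms: x[0] = 10, x[1] = 3, x[2] = 4, x[3] = 7, x[4] = 5, x[5] = 10.
Since x[5] = x[0] = 10, the sequence is periodic with period 5.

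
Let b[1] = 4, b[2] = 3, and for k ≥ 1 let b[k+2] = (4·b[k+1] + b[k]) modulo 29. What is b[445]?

18

Computing terms: b[1] = 4,  b[2] = 3,  b[3] = 16,  b[4] = 9,  b[5] = 23,  b[6] = 14,  b[7] = 21,  b[8] = 11,  b[9] = 7,  b[10] = 10,  b[11] = 18,  b[12] = 24,  b[13] = 27,  b[14] = 16,  b[15] = 4,  b[16] = 3.
The sequence repeats with period 14.
So b[445] = b[1 + ((445-1) mod 14)] = b[11] = 18.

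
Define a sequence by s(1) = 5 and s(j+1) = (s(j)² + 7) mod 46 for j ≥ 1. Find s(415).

Listing terms: s(1) = 5, s(2) = 32, s(3) = 19, s(4) = 0, s(5) = 7, s(6) = 10, s(7) = 15, s(8) = 2, s(9) = 11, s(10) = 36, s(11) = 15.
Since s(11) = s(7) = 15, the sequence is eventually periodic: after a pre-period of length 6 it cycles with period 4.
For j ≥ 7, s(j) depends only on (j - 7) mod 4. (415 - 7) mod 4 = 0, so s(415) = s(7) = 15.

15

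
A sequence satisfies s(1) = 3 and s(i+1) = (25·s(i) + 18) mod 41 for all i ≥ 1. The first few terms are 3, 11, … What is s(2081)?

3

Listing terms: s(1) = 3, s(2) = 11, s(3) = 6, s(4) = 4, s(5) = 36, s(6) = 16, s(7) = 8, s(8) = 13, s(9) = 15, s(10) = 24, s(11) = 3.
Since s(11) = s(1) = 3, the sequence is periodic with period 10.
So s(2081) = s(1 + ((2081-1) mod 10)) = s(1) = 3.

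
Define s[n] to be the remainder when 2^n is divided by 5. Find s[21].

Listing terms: s[1] = 2,  s[2] = 4,  s[3] = 3,  s[4] = 1,  s[5] = 2.
The sequence repeats with period 4.
So s[21] = s[1 + ((21-1) mod 4)] = s[1] = 2.

2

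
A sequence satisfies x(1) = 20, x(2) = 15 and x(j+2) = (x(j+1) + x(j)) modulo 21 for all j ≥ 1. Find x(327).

10

x(1) = 20, x(2) = 15, x(3) = 14, x(4) = 8, x(5) = 1, x(6) = 9, x(7) = 10, x(8) = 19, x(9) = 8, x(10) = 6, x(11) = 14, x(12) = 20, x(13) = 13, x(14) = 12, x(15) = 4, x(16) = 16, x(17) = 20, x(18) = 15.
The sequence repeats with period 16.
(327 - 1) mod 16 = 6, so x(327) = x(7) = 10.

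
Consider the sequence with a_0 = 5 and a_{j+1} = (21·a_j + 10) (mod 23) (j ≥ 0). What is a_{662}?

a_0 = 5, a_1 = 0, a_2 = 10, a_3 = 13, a_4 = 7, a_5 = 19, a_6 = 18, a_7 = 20, a_8 = 16, a_9 = 1, a_{10} = 8, a_{11} = 17, a_{12} = 22, a_{13} = 12, a_{14} = 9, a_{15} = 15, a_{16} = 3, a_{17} = 4, a_{18} = 2, a_{19} = 6, a_{20} = 21, a_{21} = 14, a_{22} = 5.
Since a_{22} = a_0 = 5, the sequence is periodic with period 22.
So a_{662} = a_{0 + ((662-0) mod 22)} = a_2 = 10.

10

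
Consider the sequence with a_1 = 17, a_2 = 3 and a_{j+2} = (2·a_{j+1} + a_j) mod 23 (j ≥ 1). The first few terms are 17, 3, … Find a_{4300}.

We have a_1 = 17,  a_2 = 3,  a_3 = 0,  a_4 = 3,  a_5 = 6,  a_6 = 15,  a_7 = 13,  a_8 = 18,  a_9 = 3,  a_{10} = 1,  a_{11} = 5,  a_{12} = 11,  a_{13} = 4,  a_{14} = 19,  a_{15} = 19,  a_{16} = 11,  a_{17} = 18,  a_{18} = 1,  a_{19} = 20,  a_{20} = 18,  a_{21} = 10,  a_{22} = 15,  a_{23} = 17,  a_{24} = 3.
Since (a_{23}, a_{24}) = (a_1, a_2) = (17, 3) (two consecutive terms determine the rest), the sequence is periodic with period 22.
(4300 - 1) mod 22 = 9, so a_{4300} = a_{10} = 1.

1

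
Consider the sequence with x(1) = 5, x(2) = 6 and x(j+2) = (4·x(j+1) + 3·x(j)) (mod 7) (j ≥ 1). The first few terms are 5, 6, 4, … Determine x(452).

5

We have x(1) = 5; x(2) = 6; x(3) = 4; x(4) = 6; x(5) = 1; x(6) = 1; x(7) = 0; x(8) = 3; x(9) = 5; x(10) = 1; x(11) = 5; x(12) = 2; x(13) = 2; x(14) = 0; x(15) = 6; x(16) = 3; x(17) = 2; x(18) = 3; x(19) = 4; x(20) = 4; x(21) = 0; x(22) = 5; x(23) = 6.
Since (x(22), x(23)) = (x(1), x(2)) = (5, 6) (two consecutive terms determine the rest), the sequence is periodic with period 21.
So x(452) = x(1 + ((452-1) mod 21)) = x(11) = 5.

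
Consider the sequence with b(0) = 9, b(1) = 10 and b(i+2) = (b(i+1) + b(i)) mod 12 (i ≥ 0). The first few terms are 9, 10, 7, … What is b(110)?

Listing terms: b(0) = 9; b(1) = 10; b(2) = 7; b(3) = 5; b(4) = 0; b(5) = 5; b(6) = 5; b(7) = 10; b(8) = 3; b(9) = 1; b(10) = 4; b(11) = 5; b(12) = 9; b(13) = 2; b(14) = 11; b(15) = 1; b(16) = 0; b(17) = 1; b(18) = 1; b(19) = 2; b(20) = 3; b(21) = 5; b(22) = 8; b(23) = 1; b(24) = 9; b(25) = 10.
The sequence repeats with period 24.
(110 - 0) mod 24 = 14, so b(110) = b(14) = 11.

11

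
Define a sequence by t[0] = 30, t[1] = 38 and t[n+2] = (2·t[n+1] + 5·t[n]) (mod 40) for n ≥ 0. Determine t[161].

38

Computing terms: t[0] = 30,  t[1] = 38,  t[2] = 26,  t[3] = 2,  t[4] = 14,  t[5] = 38,  t[6] = 26.
Since (t[5], t[6]) = (t[1], t[2]) = (38, 26) (two consecutive terms determine the rest), the sequence is eventually periodic: after a pre-period of length 1 it cycles with period 4.
For n ≥ 1, t[n] depends only on (n - 1) mod 4. (161 - 1) mod 4 = 0, so t[161] = t[1] = 38.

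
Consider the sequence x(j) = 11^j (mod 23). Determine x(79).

17

Computing terms: x(0) = 1,  x(1) = 11,  x(2) = 6,  x(3) = 20,  x(4) = 13,  x(5) = 5,  x(6) = 9,  x(7) = 7,  x(8) = 8,  x(9) = 19,  x(10) = 2,  x(11) = 22,  x(12) = 12,  x(13) = 17,  x(14) = 3,  x(15) = 10,  x(16) = 18,  x(17) = 14,  x(18) = 16,  x(19) = 15,  x(20) = 4,  x(21) = 21,  x(22) = 1.
Since x(22) = x(0) = 1, the sequence is periodic with period 22.
(79 - 0) mod 22 = 13, so x(79) = x(13) = 17.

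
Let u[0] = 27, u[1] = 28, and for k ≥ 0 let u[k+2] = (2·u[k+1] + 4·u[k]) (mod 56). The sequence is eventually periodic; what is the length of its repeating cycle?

We have u[0] = 27,  u[1] = 28,  u[2] = 52,  u[3] = 48,  u[4] = 24,  u[5] = 16,  u[6] = 16,  u[7] = 40,  u[8] = 32,  u[9] = 0,  u[10] = 16,  u[11] = 32,  u[12] = 16,  u[13] = 48,  u[14] = 48,  u[15] = 8,  u[16] = 40,  u[17] = 0,  u[18] = 48,  u[19] = 40,  u[20] = 48,  u[21] = 32,  u[22] = 32,  u[23] = 24,  u[24] = 8,  u[25] = 0,  u[26] = 32,  u[27] = 8,  u[28] = 32,  u[29] = 40,  u[30] = 40,  u[31] = 16,  u[32] = 24,  u[33] = 0,  u[34] = 40,  u[35] = 24,  u[36] = 40,  u[37] = 8,  u[38] = 8,  u[39] = 48,  u[40] = 16,  u[41] = 0,  u[42] = 8,  u[43] = 16,  u[44] = 8,  u[45] = 24,  u[46] = 24,  u[47] = 32,  u[48] = 48,  u[49] = 0,  u[50] = 24,  u[51] = 48,  u[52] = 24.
Since (u[51], u[52]) = (u[3], u[4]) = (48, 24) (two consecutive terms determine the rest), the sequence is eventually periodic: after a pre-period of length 3 it cycles with period 48.

48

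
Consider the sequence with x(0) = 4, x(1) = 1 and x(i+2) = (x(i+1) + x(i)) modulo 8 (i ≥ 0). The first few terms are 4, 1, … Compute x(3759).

x(0) = 4, x(1) = 1, x(2) = 5, x(3) = 6, x(4) = 3, x(5) = 1, x(6) = 4, x(7) = 5, x(8) = 1, x(9) = 6, x(10) = 7, x(11) = 5, x(12) = 4, x(13) = 1.
The sequence repeats with period 12.
So x(3759) = x(0 + ((3759-0) mod 12)) = x(3) = 6.

6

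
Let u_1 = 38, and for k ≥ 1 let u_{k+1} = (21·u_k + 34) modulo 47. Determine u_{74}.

u_1 = 38,  u_2 = 33,  u_3 = 22,  u_4 = 26,  u_5 = 16,  u_6 = 41,  u_7 = 2,  u_8 = 29,  u_9 = 32,  u_{10} = 1,  u_{11} = 8,  u_{12} = 14,  u_{13} = 46,  u_{14} = 13,  u_{15} = 25,  u_{16} = 42,  u_{17} = 23,  u_{18} = 0,  u_{19} = 34,  u_{20} = 43,  u_{21} = 44,  u_{22} = 18,  u_{23} = 36,  u_{24} = 38.
The sequence repeats with period 23.
So u_{74} = u_{1 + ((74-1) mod 23)} = u_5 = 16.

16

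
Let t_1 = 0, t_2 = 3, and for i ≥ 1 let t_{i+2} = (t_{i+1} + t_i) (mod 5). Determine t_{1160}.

Listing terms: t_1 = 0; t_2 = 3; t_3 = 3; t_4 = 1; t_5 = 4; t_6 = 0; t_7 = 4; t_8 = 4; t_9 = 3; t_{10} = 2; t_{11} = 0; t_{12} = 2; t_{13} = 2; t_{14} = 4; t_{15} = 1; t_{16} = 0; t_{17} = 1; t_{18} = 1; t_{19} = 2; t_{20} = 3; t_{21} = 0; t_{22} = 3.
Since (t_{21}, t_{22}) = (t_1, t_2) = (0, 3) (two consecutive terms determine the rest), the sequence is periodic with period 20.
So t_{1160} = t_{1 + ((1160-1) mod 20)} = t_{20} = 3.

3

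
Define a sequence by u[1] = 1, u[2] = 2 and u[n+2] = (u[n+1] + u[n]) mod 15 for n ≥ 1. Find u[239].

Listing terms: u[1] = 1,  u[2] = 2,  u[3] = 3,  u[4] = 5,  u[5] = 8,  u[6] = 13,  u[7] = 6,  u[8] = 4,  u[9] = 10,  u[10] = 14,  u[11] = 9,  u[12] = 8,  u[13] = 2,  u[14] = 10,  u[15] = 12,  u[16] = 7,  u[17] = 4,  u[18] = 11,  u[19] = 0,  u[20] = 11,  u[21] = 11,  u[22] = 7,  u[23] = 3,  u[24] = 10,  u[25] = 13,  u[26] = 8,  u[27] = 6,  u[28] = 14,  u[29] = 5,  u[30] = 4,  u[31] = 9,  u[32] = 13,  u[33] = 7,  u[34] = 5,  u[35] = 12,  u[36] = 2,  u[37] = 14,  u[38] = 1,  u[39] = 0,  u[40] = 1,  u[41] = 1,  u[42] = 2.
Since (u[41], u[42]) = (u[1], u[2]) = (1, 2) (two consecutive terms determine the rest), the sequence is periodic with period 40.
So u[239] = u[1 + ((239-1) mod 40)] = u[39] = 0.

0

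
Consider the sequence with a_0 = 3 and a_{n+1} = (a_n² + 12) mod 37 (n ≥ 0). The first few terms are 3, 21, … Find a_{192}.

a_0 = 3, a_1 = 21, a_2 = 9, a_3 = 19, a_4 = 3.
Since a_4 = a_0 = 3, the sequence is periodic with period 4.
So a_{192} = a_{0 + ((192-0) mod 4)} = a_0 = 3.

3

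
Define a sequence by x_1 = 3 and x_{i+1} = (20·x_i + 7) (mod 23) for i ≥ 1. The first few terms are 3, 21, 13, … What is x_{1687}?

Computing terms: x_1 = 3, x_2 = 21, x_3 = 13, x_4 = 14, x_5 = 11, x_6 = 20, x_7 = 16, x_8 = 5, x_9 = 15, x_{10} = 8, x_{11} = 6, x_{12} = 12, x_{13} = 17, x_{14} = 2, x_{15} = 1, x_{16} = 4, x_{17} = 18, x_{18} = 22, x_{19} = 10, x_{20} = 0, x_{21} = 7, x_{22} = 9, x_{23} = 3.
The sequence repeats with period 22.
(1687 - 1) mod 22 = 14, so x_{1687} = x_{15} = 1.

1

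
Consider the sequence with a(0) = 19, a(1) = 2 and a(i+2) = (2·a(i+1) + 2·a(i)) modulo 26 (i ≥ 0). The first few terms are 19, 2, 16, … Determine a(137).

20

We have a(0) = 19,  a(1) = 2,  a(2) = 16,  a(3) = 10,  a(4) = 0,  a(5) = 20,  a(6) = 14,  a(7) = 16,  a(8) = 8,  a(9) = 22,  a(10) = 8,  a(11) = 8,  a(12) = 6,  a(13) = 2,  a(14) = 16.
Since (a(13), a(14)) = (a(1), a(2)) = (2, 16) (two consecutive terms determine the rest), the sequence is eventually periodic: after a pre-period of length 1 it cycles with period 12.
For i ≥ 1, a(i) depends only on (i - 1) mod 12. (137 - 1) mod 12 = 4, so a(137) = a(5) = 20.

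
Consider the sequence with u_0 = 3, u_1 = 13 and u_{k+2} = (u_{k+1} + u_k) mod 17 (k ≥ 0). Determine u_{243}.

5

We have u_0 = 3, u_1 = 13, u_2 = 16, u_3 = 12, u_4 = 11, u_5 = 6, u_6 = 0, u_7 = 6, u_8 = 6, u_9 = 12, u_{10} = 1, u_{11} = 13, u_{12} = 14, u_{13} = 10, u_{14} = 7, u_{15} = 0, u_{16} = 7, u_{17} = 7, u_{18} = 14, u_{19} = 4, u_{20} = 1, u_{21} = 5, u_{22} = 6, u_{23} = 11, u_{24} = 0, u_{25} = 11, u_{26} = 11, u_{27} = 5, u_{28} = 16, u_{29} = 4, u_{30} = 3, u_{31} = 7, u_{32} = 10, u_{33} = 0, u_{34} = 10, u_{35} = 10, u_{36} = 3, u_{37} = 13.
Since (u_{36}, u_{37}) = (u_0, u_1) = (3, 13) (two consecutive terms determine the rest), the sequence is periodic with period 36.
So u_{243} = u_{0 + ((243-0) mod 36)} = u_{27} = 5.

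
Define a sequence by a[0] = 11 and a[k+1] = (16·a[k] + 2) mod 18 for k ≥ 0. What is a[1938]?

8

Computing terms: a[0] = 11; a[1] = 16; a[2] = 6; a[3] = 8; a[4] = 4; a[5] = 12; a[6] = 14; a[7] = 10; a[8] = 0; a[9] = 2; a[10] = 16.
Since a[10] = a[1] = 16, the sequence is eventually periodic: after a pre-period of length 1 it cycles with period 9.
For k ≥ 1, a[k] depends only on (k - 1) mod 9. (1938 - 1) mod 9 = 2, so a[1938] = a[3] = 8.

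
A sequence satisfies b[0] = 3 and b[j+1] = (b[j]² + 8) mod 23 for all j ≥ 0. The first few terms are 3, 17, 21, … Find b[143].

We have b[0] = 3,  b[1] = 17,  b[2] = 21,  b[3] = 12,  b[4] = 14,  b[5] = 20,  b[6] = 17.
Since b[6] = b[1] = 17, the sequence is eventually periodic: after a pre-period of length 1 it cycles with period 5.
For j ≥ 1, b[j] depends only on (j - 1) mod 5. (143 - 1) mod 5 = 2, so b[143] = b[3] = 12.

12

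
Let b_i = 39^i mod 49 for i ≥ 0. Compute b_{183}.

Listing terms: b_0 = 1; b_1 = 39; b_2 = 2; b_3 = 29; b_4 = 4; b_5 = 9; b_6 = 8; b_7 = 18; b_8 = 16; b_9 = 36; b_{10} = 32; b_{11} = 23; b_{12} = 15; b_{13} = 46; b_{14} = 30; b_{15} = 43; b_{16} = 11; b_{17} = 37; b_{18} = 22; b_{19} = 25; b_{20} = 44; b_{21} = 1.
The sequence repeats with period 21.
(183 - 0) mod 21 = 15, so b_{183} = b_{15} = 43.

43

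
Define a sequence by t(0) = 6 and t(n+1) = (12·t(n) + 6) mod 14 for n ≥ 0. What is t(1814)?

We have t(0) = 6, t(1) = 8, t(2) = 4, t(3) = 12, t(4) = 10, t(5) = 0, t(6) = 6.
Since t(6) = t(0) = 6, the sequence is periodic with period 6.
(1814 - 0) mod 6 = 2, so t(1814) = t(2) = 4.

4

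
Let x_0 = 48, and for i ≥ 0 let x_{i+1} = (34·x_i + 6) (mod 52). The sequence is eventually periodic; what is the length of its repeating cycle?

4

Computing terms: x_0 = 48; x_1 = 26; x_2 = 6; x_3 = 2; x_4 = 22; x_5 = 26.
Since x_5 = x_1 = 26, the sequence is eventually periodic: after a pre-period of length 1 it cycles with period 4.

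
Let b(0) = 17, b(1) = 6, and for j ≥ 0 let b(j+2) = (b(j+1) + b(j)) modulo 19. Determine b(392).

We have b(0) = 17, b(1) = 6, b(2) = 4, b(3) = 10, b(4) = 14, b(5) = 5, b(6) = 0, b(7) = 5, b(8) = 5, b(9) = 10, b(10) = 15, b(11) = 6, b(12) = 2, b(13) = 8, b(14) = 10, b(15) = 18, b(16) = 9, b(17) = 8, b(18) = 17, b(19) = 6.
Since (b(18), b(19)) = (b(0), b(1)) = (17, 6) (two consecutive terms determine the rest), the sequence is periodic with period 18.
(392 - 0) mod 18 = 14, so b(392) = b(14) = 10.

10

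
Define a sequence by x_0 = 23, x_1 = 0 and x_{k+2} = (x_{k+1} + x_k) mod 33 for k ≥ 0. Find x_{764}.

13

x_0 = 23; x_1 = 0; x_2 = 23; x_3 = 23; x_4 = 13; x_5 = 3; x_6 = 16; x_7 = 19; x_8 = 2; x_9 = 21; x_{10} = 23; x_{11} = 11; x_{12} = 1; x_{13} = 12; x_{14} = 13; x_{15} = 25; x_{16} = 5; x_{17} = 30; x_{18} = 2; x_{19} = 32; x_{20} = 1; x_{21} = 0; x_{22} = 1; x_{23} = 1; x_{24} = 2; x_{25} = 3; x_{26} = 5; x_{27} = 8; x_{28} = 13; x_{29} = 21; x_{30} = 1; x_{31} = 22; x_{32} = 23; x_{33} = 12; x_{34} = 2; x_{35} = 14; x_{36} = 16; x_{37} = 30; x_{38} = 13; x_{39} = 10; x_{40} = 23; x_{41} = 0.
Since (x_{40}, x_{41}) = (x_0, x_1) = (23, 0) (two consecutive terms determine the rest), the sequence is periodic with period 40.
So x_{764} = x_{0 + ((764-0) mod 40)} = x_4 = 13.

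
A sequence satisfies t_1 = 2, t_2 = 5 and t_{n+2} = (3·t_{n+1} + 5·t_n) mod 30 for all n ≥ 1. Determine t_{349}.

t_1 = 2, t_2 = 5, t_3 = 25, t_4 = 10, t_5 = 5, t_6 = 5, t_7 = 10, t_8 = 25, t_9 = 5, t_{10} = 20, t_{11} = 25, t_{12} = 25, t_{13} = 20, t_{14} = 5, t_{15} = 25.
Since (t_{14}, t_{15}) = (t_2, t_3) = (5, 25) (two consecutive terms determine the rest), the sequence is eventually periodic: after a pre-period of length 1 it cycles with period 12.
For n ≥ 2, t_n depends only on (n - 2) mod 12. (349 - 2) mod 12 = 11, so t_{349} = t_{13} = 20.

20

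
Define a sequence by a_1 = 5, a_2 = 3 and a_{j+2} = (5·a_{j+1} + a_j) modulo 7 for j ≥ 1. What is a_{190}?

a_1 = 5,  a_2 = 3,  a_3 = 6,  a_4 = 5,  a_5 = 3.
The sequence repeats with period 3.
(190 - 1) mod 3 = 0, so a_{190} = a_1 = 5.

5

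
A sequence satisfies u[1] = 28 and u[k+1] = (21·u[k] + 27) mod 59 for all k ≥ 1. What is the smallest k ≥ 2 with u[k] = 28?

30

Listing terms: u[1] = 28, u[2] = 25, u[3] = 21, u[4] = 55, u[5] = 2, u[6] = 10, u[7] = 1, u[8] = 48, u[9] = 32, u[10] = 50, u[11] = 15, u[12] = 47, u[13] = 11, u[14] = 22, u[15] = 17, u[16] = 30, u[17] = 8, u[18] = 18, u[19] = 51, u[20] = 36, u[21] = 16, u[22] = 9, u[23] = 39, u[24] = 20, u[25] = 34, u[26] = 33, u[27] = 12, u[28] = 43, u[29] = 45, u[30] = 28.
The sequence repeats with period 29.
The value 28 next appears (with k ≥ 2) at u[30].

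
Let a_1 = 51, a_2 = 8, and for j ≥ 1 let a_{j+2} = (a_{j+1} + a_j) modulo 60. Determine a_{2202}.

53

Computing terms: a_1 = 51; a_2 = 8; a_3 = 59; a_4 = 7; a_5 = 6; a_6 = 13; a_7 = 19; a_8 = 32; a_9 = 51; a_{10} = 23; a_{11} = 14; a_{12} = 37; a_{13} = 51; a_{14} = 28; a_{15} = 19; a_{16} = 47; a_{17} = 6; a_{18} = 53; a_{19} = 59; a_{20} = 52; a_{21} = 51; a_{22} = 43; a_{23} = 34; a_{24} = 17; a_{25} = 51; a_{26} = 8.
The sequence repeats with period 24.
So a_{2202} = a_{1 + ((2202-1) mod 24)} = a_{18} = 53.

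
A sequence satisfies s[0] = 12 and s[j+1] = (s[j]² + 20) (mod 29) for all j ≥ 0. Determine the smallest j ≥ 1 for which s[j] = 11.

4

Listing terms: s[0] = 12, s[1] = 19, s[2] = 4, s[3] = 7, s[4] = 11, s[5] = 25, s[6] = 7.
Since s[6] = s[3] = 7, the sequence is eventually periodic: after a pre-period of length 3 it cycles with period 3.
The value 11 first appears (with j ≥ 1) at s[4].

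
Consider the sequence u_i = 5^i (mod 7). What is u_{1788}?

We have u_1 = 5,  u_2 = 4,  u_3 = 6,  u_4 = 2,  u_5 = 3,  u_6 = 1,  u_7 = 5.
The sequence repeats with period 6.
So u_{1788} = u_{1 + ((1788-1) mod 6)} = u_6 = 1.

1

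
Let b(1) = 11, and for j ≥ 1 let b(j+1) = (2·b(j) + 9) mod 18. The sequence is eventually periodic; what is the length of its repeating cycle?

6

Computing terms: b(1) = 11, b(2) = 13, b(3) = 17, b(4) = 7, b(5) = 5, b(6) = 1, b(7) = 11.
The sequence repeats with period 6.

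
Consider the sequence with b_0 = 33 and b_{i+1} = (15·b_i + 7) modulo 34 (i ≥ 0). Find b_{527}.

We have b_0 = 33,  b_1 = 26,  b_2 = 23,  b_3 = 12,  b_4 = 17,  b_5 = 24,  b_6 = 27,  b_7 = 4,  b_8 = 33.
The sequence repeats with period 8.
(527 - 0) mod 8 = 7, so b_{527} = b_7 = 4.

4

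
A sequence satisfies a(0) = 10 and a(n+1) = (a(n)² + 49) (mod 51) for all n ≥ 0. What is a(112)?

We have a(0) = 10; a(1) = 47; a(2) = 14; a(3) = 41; a(4) = 47.
Since a(4) = a(1) = 47, the sequence is eventually periodic: after a pre-period of length 1 it cycles with period 3.
For n ≥ 1, a(n) depends only on (n - 1) mod 3. (112 - 1) mod 3 = 0, so a(112) = a(1) = 47.

47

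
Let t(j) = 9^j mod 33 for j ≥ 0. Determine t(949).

27

Computing terms: t(0) = 1, t(1) = 9, t(2) = 15, t(3) = 3, t(4) = 27, t(5) = 12, t(6) = 9.
Since t(6) = t(1) = 9, the sequence is eventually periodic: after a pre-period of length 1 it cycles with period 5.
For j ≥ 1, t(j) depends only on (j - 1) mod 5. (949 - 1) mod 5 = 3, so t(949) = t(4) = 27.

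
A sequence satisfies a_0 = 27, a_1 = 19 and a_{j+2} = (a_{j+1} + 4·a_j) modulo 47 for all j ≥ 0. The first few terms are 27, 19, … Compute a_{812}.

Listing terms: a_0 = 27,  a_1 = 19,  a_2 = 33,  a_3 = 15,  a_4 = 6,  a_5 = 19,  a_6 = 43,  a_7 = 25,  a_8 = 9,  a_9 = 15,  a_{10} = 4,  a_{11} = 17,  a_{12} = 33,  a_{13} = 7,  a_{14} = 45,  a_{15} = 26,  a_{16} = 18,  a_{17} = 28,  a_{18} = 6,  a_{19} = 24,  a_{20} = 1,  a_{21} = 3,  a_{22} = 7,  a_{23} = 19,  a_{24} = 0,  a_{25} = 29,  a_{26} = 29,  a_{27} = 4,  a_{28} = 26,  a_{29} = 42,  a_{30} = 5,  a_{31} = 32,  a_{32} = 5,  a_{33} = 39,  a_{34} = 12,  a_{35} = 27,  a_{36} = 28,  a_{37} = 42,  a_{38} = 13,  a_{39} = 40,  a_{40} = 45,  a_{41} = 17,  a_{42} = 9,  a_{43} = 30,  a_{44} = 19,  a_{45} = 45,  a_{46} = 27,  a_{47} = 19.
Since (a_{46}, a_{47}) = (a_0, a_1) = (27, 19) (two consecutive terms determine the rest), the sequence is periodic with period 46.
So a_{812} = a_{0 + ((812-0) mod 46)} = a_{30} = 5.

5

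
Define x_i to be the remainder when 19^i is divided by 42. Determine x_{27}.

13

Listing terms: x_1 = 19,  x_2 = 25,  x_3 = 13,  x_4 = 37,  x_5 = 31,  x_6 = 1,  x_7 = 19.
Since x_7 = x_1 = 19, the sequence is periodic with period 6.
So x_{27} = x_{1 + ((27-1) mod 6)} = x_3 = 13.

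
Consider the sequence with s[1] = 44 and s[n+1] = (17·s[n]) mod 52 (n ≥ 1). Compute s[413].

32

Listing terms: s[1] = 44, s[2] = 20, s[3] = 28, s[4] = 8, s[5] = 32, s[6] = 24, s[7] = 44.
Since s[7] = s[1] = 44, the sequence is periodic with period 6.
So s[413] = s[1 + ((413-1) mod 6)] = s[5] = 32.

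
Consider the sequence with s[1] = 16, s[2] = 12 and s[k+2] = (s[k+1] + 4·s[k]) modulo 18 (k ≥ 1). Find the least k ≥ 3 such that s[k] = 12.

10

Computing terms: s[1] = 16,  s[2] = 12,  s[3] = 4,  s[4] = 16,  s[5] = 14,  s[6] = 6,  s[7] = 8,  s[8] = 14,  s[9] = 10,  s[10] = 12,  s[11] = 16,  s[12] = 10,  s[13] = 2,  s[14] = 6,  s[15] = 14,  s[16] = 2,  s[17] = 4,  s[18] = 12,  s[19] = 10,  s[20] = 4,  s[21] = 8,  s[22] = 6,  s[23] = 2,  s[24] = 8,  s[25] = 16,  s[26] = 12.
Since (s[25], s[26]) = (s[1], s[2]) = (16, 12) (two consecutive terms determine the rest), the sequence is periodic with period 24.
The value 12 first appears (with k ≥ 3) at s[10].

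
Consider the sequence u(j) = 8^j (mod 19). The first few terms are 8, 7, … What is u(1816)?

11

Listing terms: u(1) = 8,  u(2) = 7,  u(3) = 18,  u(4) = 11,  u(5) = 12,  u(6) = 1,  u(7) = 8.
Since u(7) = u(1) = 8, the sequence is periodic with period 6.
(1816 - 1) mod 6 = 3, so u(1816) = u(4) = 11.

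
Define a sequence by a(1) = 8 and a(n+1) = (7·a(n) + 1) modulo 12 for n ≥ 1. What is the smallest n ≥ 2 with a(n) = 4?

Listing terms: a(1) = 8, a(2) = 9, a(3) = 4, a(4) = 5, a(5) = 0, a(6) = 1, a(7) = 8.
The sequence repeats with period 6.
The value 4 first appears (with n ≥ 2) at a(3).

3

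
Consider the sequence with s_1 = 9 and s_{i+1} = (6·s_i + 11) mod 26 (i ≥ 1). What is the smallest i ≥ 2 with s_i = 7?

Computing terms: s_1 = 9, s_2 = 13, s_3 = 11, s_4 = 25, s_5 = 5, s_6 = 15, s_7 = 23, s_8 = 19, s_9 = 21, s_{10} = 7, s_{11} = 1, s_{12} = 17, s_{13} = 9.
The sequence repeats with period 12.
The value 7 first appears (with i ≥ 2) at s_{10}.

10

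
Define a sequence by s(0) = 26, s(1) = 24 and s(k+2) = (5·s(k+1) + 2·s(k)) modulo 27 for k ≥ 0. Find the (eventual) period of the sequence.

Computing terms: s(0) = 26,  s(1) = 24,  s(2) = 10,  s(3) = 17,  s(4) = 24,  s(5) = 19,  s(6) = 8,  s(7) = 24,  s(8) = 1,  s(9) = 26,  s(10) = 24.
Since (s(9), s(10)) = (s(0), s(1)) = (26, 24) (two consecutive terms determine the rest), the sequence is periodic with period 9.

9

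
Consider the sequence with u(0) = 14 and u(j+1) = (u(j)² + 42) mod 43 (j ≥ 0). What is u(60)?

14

u(0) = 14, u(1) = 23, u(2) = 12, u(3) = 14.
Since u(3) = u(0) = 14, the sequence is periodic with period 3.
(60 - 0) mod 3 = 0, so u(60) = u(0) = 14.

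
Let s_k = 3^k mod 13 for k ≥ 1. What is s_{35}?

We have s_1 = 3,  s_2 = 9,  s_3 = 1,  s_4 = 3.
Since s_4 = s_1 = 3, the sequence is periodic with period 3.
(35 - 1) mod 3 = 1, so s_{35} = s_2 = 9.

9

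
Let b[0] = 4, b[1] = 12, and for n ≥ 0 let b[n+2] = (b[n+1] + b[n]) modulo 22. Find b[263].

6

We have b[0] = 4; b[1] = 12; b[2] = 16; b[3] = 6; b[4] = 0; b[5] = 6; b[6] = 6; b[7] = 12; b[8] = 18; b[9] = 8; b[10] = 4; b[11] = 12.
The sequence repeats with period 10.
So b[263] = b[0 + ((263-0) mod 10)] = b[3] = 6.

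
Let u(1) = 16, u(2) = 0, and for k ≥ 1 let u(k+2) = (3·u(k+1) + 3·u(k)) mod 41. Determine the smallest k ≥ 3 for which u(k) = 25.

27

We have u(1) = 16, u(2) = 0, u(3) = 7, u(4) = 21, u(5) = 2, u(6) = 28, u(7) = 8, u(8) = 26, u(9) = 20, u(10) = 15, u(11) = 23, u(12) = 32, u(13) = 1, u(14) = 17, u(15) = 13, u(16) = 8, u(17) = 22, u(18) = 8, u(19) = 8, u(20) = 7, u(21) = 4, u(22) = 33, u(23) = 29, u(24) = 22, u(25) = 30, u(26) = 33, u(27) = 25, u(28) = 10, u(29) = 23, u(30) = 17, u(31) = 38, u(32) = 1, u(33) = 35, u(34) = 26, u(35) = 19, u(36) = 12, u(37) = 11, u(38) = 28, u(39) = 35, u(40) = 25, u(41) = 16, u(42) = 0.
The sequence repeats with period 40.
The value 25 first appears (with k ≥ 3) at u(27).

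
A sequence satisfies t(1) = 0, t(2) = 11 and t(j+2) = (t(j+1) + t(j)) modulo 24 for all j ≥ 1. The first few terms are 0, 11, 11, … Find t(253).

0

t(1) = 0,  t(2) = 11,  t(3) = 11,  t(4) = 22,  t(5) = 9,  t(6) = 7,  t(7) = 16,  t(8) = 23,  t(9) = 15,  t(10) = 14,  t(11) = 5,  t(12) = 19,  t(13) = 0,  t(14) = 19,  t(15) = 19,  t(16) = 14,  t(17) = 9,  t(18) = 23,  t(19) = 8,  t(20) = 7,  t(21) = 15,  t(22) = 22,  t(23) = 13,  t(24) = 11,  t(25) = 0,  t(26) = 11.
Since (t(25), t(26)) = (t(1), t(2)) = (0, 11) (two consecutive terms determine the rest), the sequence is periodic with period 24.
(253 - 1) mod 24 = 12, so t(253) = t(13) = 0.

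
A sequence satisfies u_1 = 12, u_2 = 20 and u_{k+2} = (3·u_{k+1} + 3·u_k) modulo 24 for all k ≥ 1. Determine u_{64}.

12

Listing terms: u_1 = 12; u_2 = 20; u_3 = 0; u_4 = 12; u_5 = 12; u_6 = 0; u_7 = 12.
Since (u_6, u_7) = (u_3, u_4) = (0, 12) (two consecutive terms determine the rest), the sequence is eventually periodic: after a pre-period of length 2 it cycles with period 3.
For k ≥ 3, u_k depends only on (k - 3) mod 3. (64 - 3) mod 3 = 1, so u_{64} = u_4 = 12.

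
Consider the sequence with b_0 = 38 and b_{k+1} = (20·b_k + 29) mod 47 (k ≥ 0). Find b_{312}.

24

We have b_0 = 38; b_1 = 37; b_2 = 17; b_3 = 40; b_4 = 30; b_5 = 18; b_6 = 13; b_7 = 7; b_8 = 28; b_9 = 25; b_{10} = 12; b_{11} = 34; b_{12} = 4; b_{13} = 15; b_{14} = 0; b_{15} = 29; b_{16} = 45; b_{17} = 36; b_{18} = 44; b_{19} = 16; b_{20} = 20; b_{21} = 6; b_{22} = 8; b_{23} = 1; b_{24} = 2; b_{25} = 22; b_{26} = 46; b_{27} = 9; b_{28} = 21; b_{29} = 26; b_{30} = 32; b_{31} = 11; b_{32} = 14; b_{33} = 27; b_{34} = 5; b_{35} = 35; b_{36} = 24; b_{37} = 39; b_{38} = 10; b_{39} = 41; b_{40} = 3; b_{41} = 42; b_{42} = 23; b_{43} = 19; b_{44} = 33; b_{45} = 31; b_{46} = 38.
Since b_{46} = b_0 = 38, the sequence is periodic with period 46.
(312 - 0) mod 46 = 36, so b_{312} = b_{36} = 24.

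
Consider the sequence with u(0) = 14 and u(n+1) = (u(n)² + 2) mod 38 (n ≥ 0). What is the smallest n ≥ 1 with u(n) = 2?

Computing terms: u(0) = 14; u(1) = 8; u(2) = 28; u(3) = 26; u(4) = 32; u(5) = 0; u(6) = 2; u(7) = 6; u(8) = 0.
Since u(8) = u(5) = 0, the sequence is eventually periodic: after a pre-period of length 5 it cycles with period 3.
The value 2 first appears (with n ≥ 1) at u(6).

6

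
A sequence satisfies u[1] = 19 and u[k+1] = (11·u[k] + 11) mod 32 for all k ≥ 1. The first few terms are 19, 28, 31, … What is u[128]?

24

u[1] = 19, u[2] = 28, u[3] = 31, u[4] = 0, u[5] = 11, u[6] = 4, u[7] = 23, u[8] = 8, u[9] = 3, u[10] = 12, u[11] = 15, u[12] = 16, u[13] = 27, u[14] = 20, u[15] = 7, u[16] = 24, u[17] = 19.
Since u[17] = u[1] = 19, the sequence is periodic with period 16.
(128 - 1) mod 16 = 15, so u[128] = u[16] = 24.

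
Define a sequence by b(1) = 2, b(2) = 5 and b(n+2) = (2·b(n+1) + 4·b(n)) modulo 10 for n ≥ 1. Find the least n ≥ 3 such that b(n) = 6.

4

b(1) = 2,  b(2) = 5,  b(3) = 8,  b(4) = 6,  b(5) = 4,  b(6) = 2,  b(7) = 0,  b(8) = 8,  b(9) = 6.
Since (b(8), b(9)) = (b(3), b(4)) = (8, 6) (two consecutive terms determine the rest), the sequence is eventually periodic: after a pre-period of length 2 it cycles with period 5.
The value 6 first appears (with n ≥ 3) at b(4).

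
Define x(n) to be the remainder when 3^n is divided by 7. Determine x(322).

4

Computing terms: x(0) = 1; x(1) = 3; x(2) = 2; x(3) = 6; x(4) = 4; x(5) = 5; x(6) = 1.
The sequence repeats with period 6.
(322 - 0) mod 6 = 4, so x(322) = x(4) = 4.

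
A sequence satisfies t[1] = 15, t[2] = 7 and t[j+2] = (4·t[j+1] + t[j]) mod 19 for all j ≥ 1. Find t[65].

We have t[1] = 15,  t[2] = 7,  t[3] = 5,  t[4] = 8,  t[5] = 18,  t[6] = 4,  t[7] = 15,  t[8] = 7.
The sequence repeats with period 6.
(65 - 1) mod 6 = 4, so t[65] = t[5] = 18.

18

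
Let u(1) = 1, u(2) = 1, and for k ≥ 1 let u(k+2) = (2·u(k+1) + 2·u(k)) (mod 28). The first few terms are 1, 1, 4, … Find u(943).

16

Computing terms: u(1) = 1,  u(2) = 1,  u(3) = 4,  u(4) = 10,  u(5) = 0,  u(6) = 20,  u(7) = 12,  u(8) = 8,  u(9) = 12,  u(10) = 12,  u(11) = 20,  u(12) = 8,  u(13) = 0,  u(14) = 16,  u(15) = 4,  u(16) = 12,  u(17) = 4,  u(18) = 4,  u(19) = 16,  u(20) = 12,  u(21) = 0,  u(22) = 24,  u(23) = 20,  u(24) = 4,  u(25) = 20,  u(26) = 20,  u(27) = 24,  u(28) = 4,  u(29) = 0,  u(30) = 8,  u(31) = 16,  u(32) = 20,  u(33) = 16,  u(34) = 16,  u(35) = 8,  u(36) = 20,  u(37) = 0,  u(38) = 12,  u(39) = 24,  u(40) = 16,  u(41) = 24,  u(42) = 24,  u(43) = 12,  u(44) = 16,  u(45) = 0,  u(46) = 4,  u(47) = 8,  u(48) = 24,  u(49) = 8,  u(50) = 8,  u(51) = 4,  u(52) = 24,  u(53) = 0,  u(54) = 20.
Since (u(53), u(54)) = (u(5), u(6)) = (0, 20) (two consecutive terms determine the rest), the sequence is eventually periodic: after a pre-period of length 4 it cycles with period 48.
For k ≥ 5, u(k) depends only on (k - 5) mod 48. (943 - 5) mod 48 = 26, so u(943) = u(31) = 16.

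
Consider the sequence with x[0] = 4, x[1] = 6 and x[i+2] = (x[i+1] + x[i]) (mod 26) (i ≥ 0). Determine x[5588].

Listing terms: x[0] = 4,  x[1] = 6,  x[2] = 10,  x[3] = 16,  x[4] = 0,  x[5] = 16,  x[6] = 16,  x[7] = 6,  x[8] = 22,  x[9] = 2,  x[10] = 24,  x[11] = 0,  x[12] = 24,  x[13] = 24,  x[14] = 22,  x[15] = 20,  x[16] = 16,  x[17] = 10,  x[18] = 0,  x[19] = 10,  x[20] = 10,  x[21] = 20,  x[22] = 4,  x[23] = 24,  x[24] = 2,  x[25] = 0,  x[26] = 2,  x[27] = 2,  x[28] = 4,  x[29] = 6.
Since (x[28], x[29]) = (x[0], x[1]) = (4, 6) (two consecutive terms determine the rest), the sequence is periodic with period 28.
So x[5588] = x[0 + ((5588-0) mod 28)] = x[16] = 16.

16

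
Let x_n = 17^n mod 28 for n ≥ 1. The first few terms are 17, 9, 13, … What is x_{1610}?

We have x_1 = 17,  x_2 = 9,  x_3 = 13,  x_4 = 25,  x_5 = 5,  x_6 = 1,  x_7 = 17.
The sequence repeats with period 6.
So x_{1610} = x_{1 + ((1610-1) mod 6)} = x_2 = 9.

9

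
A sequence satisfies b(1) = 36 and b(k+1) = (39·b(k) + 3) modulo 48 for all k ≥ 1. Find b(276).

39

b(1) = 36; b(2) = 15; b(3) = 12; b(4) = 39; b(5) = 36.
Since b(5) = b(1) = 36, the sequence is periodic with period 4.
So b(276) = b(1 + ((276-1) mod 4)) = b(4) = 39.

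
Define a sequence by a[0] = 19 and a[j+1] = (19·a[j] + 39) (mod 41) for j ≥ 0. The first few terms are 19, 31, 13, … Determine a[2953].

22

We have a[0] = 19,  a[1] = 31,  a[2] = 13,  a[3] = 40,  a[4] = 20,  a[5] = 9,  a[6] = 5,  a[7] = 11,  a[8] = 2,  a[9] = 36,  a[10] = 26,  a[11] = 0,  a[12] = 39,  a[13] = 1,  a[14] = 17,  a[15] = 34,  a[16] = 29,  a[17] = 16,  a[18] = 15,  a[19] = 37,  a[20] = 4,  a[21] = 33,  a[22] = 10,  a[23] = 24,  a[24] = 3,  a[25] = 14,  a[26] = 18,  a[27] = 12,  a[28] = 21,  a[29] = 28,  a[30] = 38,  a[31] = 23,  a[32] = 25,  a[33] = 22,  a[34] = 6,  a[35] = 30,  a[36] = 35,  a[37] = 7,  a[38] = 8,  a[39] = 27,  a[40] = 19.
The sequence repeats with period 40.
(2953 - 0) mod 40 = 33, so a[2953] = a[33] = 22.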